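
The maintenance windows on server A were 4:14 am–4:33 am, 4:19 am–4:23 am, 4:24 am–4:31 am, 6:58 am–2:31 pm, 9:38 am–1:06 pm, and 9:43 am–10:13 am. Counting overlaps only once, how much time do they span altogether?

7 h 52 min

Merged: 4:14 am–4:33 am, 6:58 am–2:31 pm.
Lengths: 19 min + 7 h 33 min = 7 h 52 min.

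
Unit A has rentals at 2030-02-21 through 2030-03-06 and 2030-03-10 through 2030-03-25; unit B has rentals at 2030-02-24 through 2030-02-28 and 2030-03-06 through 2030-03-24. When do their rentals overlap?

2030-02-21 through 2030-03-06 overlaps B on 2030-02-24 through 2030-02-28, 2030-03-06 through 2030-03-06.
2030-03-10 through 2030-03-25 overlaps B on 2030-03-10 through 2030-03-24.

2030-02-24 through 2030-02-28, 2030-03-06 through 2030-03-06, 2030-03-10 through 2030-03-24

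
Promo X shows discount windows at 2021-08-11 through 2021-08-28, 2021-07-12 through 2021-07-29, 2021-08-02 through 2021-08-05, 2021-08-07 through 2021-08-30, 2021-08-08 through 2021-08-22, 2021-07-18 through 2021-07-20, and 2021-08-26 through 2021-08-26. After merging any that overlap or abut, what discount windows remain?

2021-07-12 through 2021-07-29, 2021-08-02 through 2021-08-05, 2021-08-07 through 2021-08-30

Sort by start: 2021-07-12 through 2021-07-29, 2021-07-18 through 2021-07-20, 2021-08-02 through 2021-08-05, 2021-08-07 through 2021-08-30, 2021-08-08 through 2021-08-22, 2021-08-11 through 2021-08-28, 2021-08-26 through 2021-08-26.
2021-07-18 through 2021-07-20 overlaps/touches 2021-07-12 through 2021-07-29 → extend to 2021-07-12 through 2021-07-29.
2021-08-02 through 2021-08-05 is disjoint → start new block.
2021-08-07 through 2021-08-30 is disjoint → start new block.
2021-08-08 through 2021-08-22 overlaps/touches 2021-08-07 through 2021-08-30 → extend to 2021-08-07 through 2021-08-30.
2021-08-11 through 2021-08-28 overlaps/touches 2021-08-07 through 2021-08-30 → extend to 2021-08-07 through 2021-08-30.
2021-08-26 through 2021-08-26 overlaps/touches 2021-08-07 through 2021-08-30 → extend to 2021-08-07 through 2021-08-30.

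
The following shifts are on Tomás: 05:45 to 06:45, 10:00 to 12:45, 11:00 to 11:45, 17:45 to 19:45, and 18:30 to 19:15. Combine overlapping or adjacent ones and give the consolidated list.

10:00–12:45 is disjoint → start new block.
11:00–11:45 overlaps/touches 10:00–12:45 → extend to 10:00–12:45.
17:45–19:45 is disjoint → start new block.
18:30–19:15 overlaps/touches 17:45–19:45 → extend to 17:45–19:45.

05:45–06:45, 10:00–12:45, 17:45–19:45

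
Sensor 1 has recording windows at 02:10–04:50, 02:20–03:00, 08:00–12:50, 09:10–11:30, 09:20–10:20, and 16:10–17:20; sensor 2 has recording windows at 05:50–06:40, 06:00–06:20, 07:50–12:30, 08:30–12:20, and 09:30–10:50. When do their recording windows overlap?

08:00–12:30

Merge the first list: 02:10–04:50, 08:00–12:50, 16:10–17:20.
Merge the second list: 05:50–06:40, 07:50–12:30.
02:10–04:50 falls entirely outside B.
08:00–12:50 overlaps B on 08:00–12:30.
16:10–17:20 falls entirely outside B.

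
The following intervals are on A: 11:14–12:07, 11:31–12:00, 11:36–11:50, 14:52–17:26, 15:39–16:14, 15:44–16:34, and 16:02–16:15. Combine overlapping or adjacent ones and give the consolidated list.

11:31–12:00 overlaps/touches 11:14–12:07 → extend to 11:14–12:07.
11:36–11:50 overlaps/touches 11:14–12:07 → extend to 11:14–12:07.
14:52–17:26 is disjoint → start new block.
15:39–16:14 overlaps/touches 14:52–17:26 → extend to 14:52–17:26.
15:44–16:34 overlaps/touches 14:52–17:26 → extend to 14:52–17:26.
16:02–16:15 overlaps/touches 14:52–17:26 → extend to 14:52–17:26.

11:14–12:07, 14:52–17:26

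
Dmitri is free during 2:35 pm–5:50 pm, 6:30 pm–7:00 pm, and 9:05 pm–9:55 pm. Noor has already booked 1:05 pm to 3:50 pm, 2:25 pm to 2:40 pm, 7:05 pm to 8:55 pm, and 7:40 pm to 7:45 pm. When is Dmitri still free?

Second set merges to 1:05 pm–3:50 pm, 7:05 pm–8:55 pm.
2:35 pm–5:50 pm with B removed leaves 3:50 pm–5:50 pm.
6:30 pm–7:00 pm is untouched.
9:05 pm–9:55 pm is untouched.

3:50 pm–5:50 pm, 6:30 pm–7:00 pm, 9:05 pm–9:55 pm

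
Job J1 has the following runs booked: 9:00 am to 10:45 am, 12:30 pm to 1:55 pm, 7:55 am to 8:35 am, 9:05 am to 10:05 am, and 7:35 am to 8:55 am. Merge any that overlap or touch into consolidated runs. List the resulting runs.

Sort by start: 7:35 am-8:55 am, 7:55 am-8:35 am, 9:00 am-10:45 am, 9:05 am-10:05 am, 12:30 pm-1:55 pm.
7:55 am-8:35 am overlaps/touches 7:35 am-8:55 am → extend to 7:35 am-8:55 am.
9:00 am-10:45 am is disjoint → start new block.
9:05 am-10:05 am overlaps/touches 9:00 am-10:45 am → extend to 9:00 am-10:45 am.
12:30 pm-1:55 pm is disjoint → start new block.

7:35 am-8:55 am, 9:00 am-10:45 am, 12:30 pm-1:55 pm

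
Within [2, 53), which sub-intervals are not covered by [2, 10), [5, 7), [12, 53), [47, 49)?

Covered (merged): [2, 10), [12, 53).
Gaps within [2, 53): [10, 12).

[10, 12)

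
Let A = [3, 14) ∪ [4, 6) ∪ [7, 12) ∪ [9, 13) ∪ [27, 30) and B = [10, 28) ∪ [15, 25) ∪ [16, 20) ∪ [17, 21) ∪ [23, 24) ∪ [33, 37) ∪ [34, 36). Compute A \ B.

Merge the first list: [3, 14), [27, 30).
Merge the second list: [10, 28), [33, 37).
[3, 14) with B removed leaves [3, 10).
[27, 30) with B removed leaves [28, 30).

[3, 10) ∪ [28, 30)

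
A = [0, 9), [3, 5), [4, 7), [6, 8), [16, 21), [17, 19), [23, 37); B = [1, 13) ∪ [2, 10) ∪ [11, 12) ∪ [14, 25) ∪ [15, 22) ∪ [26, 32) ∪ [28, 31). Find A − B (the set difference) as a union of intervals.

A, merged: [0, 9), [16, 21), [23, 37).
B, merged: [1, 13), [14, 25), [26, 32).
[0, 9) \ B = [0, 1).
[16, 21): entirely removed.
[23, 37) \ B = [25, 26), [32, 37).

[0, 1) ∪ [25, 26) ∪ [32, 37)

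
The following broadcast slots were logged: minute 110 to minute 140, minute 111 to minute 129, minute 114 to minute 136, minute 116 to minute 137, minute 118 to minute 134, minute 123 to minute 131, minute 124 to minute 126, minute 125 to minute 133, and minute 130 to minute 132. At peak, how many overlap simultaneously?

Walk the sorted start/end points keeping a running depth.
The depth first hits 8 at minute 125.

8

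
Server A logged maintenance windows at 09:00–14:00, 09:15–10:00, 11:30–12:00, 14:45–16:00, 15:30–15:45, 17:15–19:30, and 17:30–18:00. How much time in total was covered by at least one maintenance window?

8 h 30 min

Merged: 09:00–14:00, 14:45–16:00, 17:15–19:30.
Lengths: 5 h + 1 h 15 min + 2 h 15 min = 8 h 30 min.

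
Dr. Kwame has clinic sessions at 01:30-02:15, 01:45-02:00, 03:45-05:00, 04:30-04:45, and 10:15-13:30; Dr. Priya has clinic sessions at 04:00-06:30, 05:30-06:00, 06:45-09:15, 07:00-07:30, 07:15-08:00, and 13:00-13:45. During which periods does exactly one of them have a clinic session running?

01:30–02:15, 03:45–04:00, 05:00–06:30, 06:45–09:15, 10:15–13:00, 13:30–13:45

A, merged: 01:30–02:15, 03:45–05:00, 10:15–13:30.
B, merged: 04:00–06:30, 06:45–09:15, 13:00–13:45.
A \ B = 01:30–02:15, 03:45–04:00, 10:15–13:00.
B \ A = 05:00–06:30, 06:45–09:15, 13:30–13:45.
Union of the two gives the symmetric difference.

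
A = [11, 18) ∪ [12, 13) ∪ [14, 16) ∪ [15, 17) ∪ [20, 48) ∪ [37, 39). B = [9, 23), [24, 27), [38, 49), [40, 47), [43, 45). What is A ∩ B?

Merge the first list: [11, 18), [20, 48).
Merge the second list: [9, 23), [24, 27), [38, 49).
[11, 18) meets the second set on [11, 18).
[20, 48) meets the second set on [20, 23), [24, 27), [38, 48).

[11, 18) ∪ [20, 23) ∪ [24, 27) ∪ [38, 48)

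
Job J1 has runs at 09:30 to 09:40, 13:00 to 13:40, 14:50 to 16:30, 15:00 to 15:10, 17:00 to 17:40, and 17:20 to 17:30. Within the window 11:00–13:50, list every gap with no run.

11:00–13:00, 13:40–13:50

The merged coverage is 09:30–09:40, 13:00–13:40, 14:50–16:30, 17:00–17:40.
Gaps within 11:00–13:50: 11:00–13:00, 13:40–13:50.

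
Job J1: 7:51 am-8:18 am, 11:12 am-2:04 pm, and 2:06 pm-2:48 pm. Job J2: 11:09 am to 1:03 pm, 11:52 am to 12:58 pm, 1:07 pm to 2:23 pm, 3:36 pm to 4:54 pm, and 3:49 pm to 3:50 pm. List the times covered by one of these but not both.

B, merged: 11:09 am-1:03 pm, 1:07 pm-2:23 pm, 3:36 pm-4:54 pm.
A \ B = 7:51 am-8:18 am, 1:03 pm-1:07 pm, 2:23 pm-2:48 pm.
B \ A = 11:09 am-11:12 am, 2:04 pm-2:06 pm, 3:36 pm-4:54 pm.
Union of the two gives the symmetric difference.

7:51 am-8:18 am, 11:09 am-11:12 am, 1:03 pm-1:07 pm, 2:04 pm-2:06 pm, 2:23 pm-2:48 pm, 3:36 pm-4:54 pm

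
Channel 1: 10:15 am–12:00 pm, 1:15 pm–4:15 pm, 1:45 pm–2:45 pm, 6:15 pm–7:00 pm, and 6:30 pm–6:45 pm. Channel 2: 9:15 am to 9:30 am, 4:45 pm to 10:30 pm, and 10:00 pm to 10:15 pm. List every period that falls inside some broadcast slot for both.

A, merged: 10:15 am–12:00 pm, 1:15 pm–4:15 pm, 6:15 pm–7:00 pm.
B, merged: 9:15 am–9:30 am, 4:45 pm–10:30 pm.
10:15 am–12:00 pm: no overlap with the second set.
1:15 pm–4:15 pm: no overlap with the second set.
6:15 pm–7:00 pm meets the second set on 6:15 pm–7:00 pm.

6:15 pm–7:00 pm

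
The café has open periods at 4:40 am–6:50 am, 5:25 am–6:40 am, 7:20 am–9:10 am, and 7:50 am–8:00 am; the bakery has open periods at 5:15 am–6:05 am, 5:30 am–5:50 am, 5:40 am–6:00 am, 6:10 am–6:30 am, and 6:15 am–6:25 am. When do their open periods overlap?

A, merged: 4:40 am–6:50 am, 7:20 am–9:10 am.
B, merged: 5:15 am–6:05 am, 6:10 am–6:30 am.
4:40 am–6:50 am meets the second set on 5:15 am–6:05 am, 6:10 am–6:30 am.
7:20 am–9:10 am: no overlap with the second set.

5:15 am–6:05 am, 6:10 am–6:30 am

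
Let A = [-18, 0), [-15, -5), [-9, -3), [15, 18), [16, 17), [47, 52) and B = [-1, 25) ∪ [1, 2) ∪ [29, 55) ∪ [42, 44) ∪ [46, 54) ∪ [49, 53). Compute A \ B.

[-18, -1)

Merge the first list: [-18, 0), [15, 18), [47, 52).
Merge the second list: [-1, 25), [29, 55).
[-18, 0) minus B → [-18, -1).
[15, 18): fully covered by B → removed.
[47, 52): fully covered by B → removed.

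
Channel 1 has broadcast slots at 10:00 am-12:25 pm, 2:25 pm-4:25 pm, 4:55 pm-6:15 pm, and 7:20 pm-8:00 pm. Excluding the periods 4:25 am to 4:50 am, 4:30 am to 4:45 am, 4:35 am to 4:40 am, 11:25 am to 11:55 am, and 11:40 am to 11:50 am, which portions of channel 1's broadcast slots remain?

Second set merges to 4:25 am–4:50 am, 11:25 am–11:55 am.
10:00 am–12:25 pm minus B → 10:00 am–11:25 am, 11:55 am–12:25 pm.
2:25 pm–4:25 pm: no B overlap → unchanged.
4:55 pm–6:15 pm: no B overlap → unchanged.
7:20 pm–8:00 pm: no B overlap → unchanged.

10:00 am–11:25 am, 11:55 am–12:25 pm, 2:25 pm–4:25 pm, 4:55 pm–6:15 pm, 7:20 pm–8:00 pm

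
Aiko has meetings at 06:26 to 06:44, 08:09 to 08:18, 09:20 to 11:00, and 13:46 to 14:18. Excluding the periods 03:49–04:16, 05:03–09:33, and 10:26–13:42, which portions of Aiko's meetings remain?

09:33-10:26, 13:46-14:18

06:26-06:44: fully covered by B → removed.
08:09-08:18: fully covered by B → removed.
09:20-11:00 minus B → 09:33-10:26.
13:46-14:18: no B overlap → unchanged.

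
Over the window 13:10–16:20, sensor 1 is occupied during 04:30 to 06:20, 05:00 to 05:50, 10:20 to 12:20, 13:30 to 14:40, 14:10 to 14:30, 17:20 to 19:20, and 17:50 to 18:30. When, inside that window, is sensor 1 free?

After merging, the occupied span is 04:30–06:20, 10:20–12:20, 13:30–14:40, 17:20–19:20.
Uncovered inside 13:10–16:20: 13:10–13:30, 14:40–16:20.

13:10–13:30, 14:40–16:20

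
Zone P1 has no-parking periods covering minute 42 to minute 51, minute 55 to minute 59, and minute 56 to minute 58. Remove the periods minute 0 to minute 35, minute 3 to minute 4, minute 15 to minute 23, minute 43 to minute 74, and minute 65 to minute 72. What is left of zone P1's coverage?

minute 42 to minute 43

Merge the first list: minute 42 to minute 51, minute 55 to minute 59.
Merge the second list: minute 0 to minute 35, minute 43 to minute 74.
minute 42 to minute 51 with B removed leaves minute 42 to minute 43.
minute 55 to minute 59 lies entirely inside B → drops out.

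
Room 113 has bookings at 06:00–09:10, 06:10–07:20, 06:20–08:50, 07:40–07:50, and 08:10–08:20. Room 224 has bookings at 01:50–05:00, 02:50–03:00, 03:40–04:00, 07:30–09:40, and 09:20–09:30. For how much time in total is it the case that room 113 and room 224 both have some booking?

A, merged: 06:00–09:10.
B, merged: 01:50–05:00, 07:30–09:40.
A ∩ B = 07:30–09:10.
Total: 1 h 40 min.

1 h 40 min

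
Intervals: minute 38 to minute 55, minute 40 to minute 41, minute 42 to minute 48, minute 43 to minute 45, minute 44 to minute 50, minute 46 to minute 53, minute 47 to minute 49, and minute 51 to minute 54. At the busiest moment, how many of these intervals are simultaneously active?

5

At minute 47, 5 of the intervals are simultaneously active.
No point has more.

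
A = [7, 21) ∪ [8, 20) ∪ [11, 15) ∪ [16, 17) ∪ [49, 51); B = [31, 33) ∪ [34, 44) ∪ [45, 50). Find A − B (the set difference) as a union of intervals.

First set merges to [7, 21), [49, 51).
[7, 21): nothing removed.
[49, 51) \ B = [50, 51).

[7, 21) ∪ [50, 51)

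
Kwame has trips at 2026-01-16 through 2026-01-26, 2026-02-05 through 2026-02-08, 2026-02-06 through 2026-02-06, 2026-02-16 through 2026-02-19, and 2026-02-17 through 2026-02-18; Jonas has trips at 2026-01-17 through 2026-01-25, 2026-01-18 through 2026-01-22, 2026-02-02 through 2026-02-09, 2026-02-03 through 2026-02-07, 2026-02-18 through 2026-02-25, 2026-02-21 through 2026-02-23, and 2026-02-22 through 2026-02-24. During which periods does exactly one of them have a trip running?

2026-01-16 through 2026-01-16, 2026-01-26 through 2026-01-26, 2026-02-02 through 2026-02-04, 2026-02-09 through 2026-02-09, 2026-02-16 through 2026-02-17, 2026-02-20 through 2026-02-25

Merge the first list: 2026-01-16 through 2026-01-26, 2026-02-05 through 2026-02-08, 2026-02-16 through 2026-02-19.
Merge the second list: 2026-01-17 through 2026-01-25, 2026-02-02 through 2026-02-09, 2026-02-18 through 2026-02-25.
Only in the first: 2026-01-16 through 2026-01-16, 2026-01-26 through 2026-01-26, 2026-02-16 through 2026-02-17.
Only in the second: 2026-02-02 through 2026-02-04, 2026-02-09 through 2026-02-09, 2026-02-20 through 2026-02-25.
Together these are the periods covered by exactly one.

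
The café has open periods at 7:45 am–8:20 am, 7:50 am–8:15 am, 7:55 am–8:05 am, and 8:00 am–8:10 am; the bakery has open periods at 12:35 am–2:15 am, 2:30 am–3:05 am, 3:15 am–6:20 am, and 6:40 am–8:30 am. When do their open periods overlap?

7:45 am–8:20 am

Merge the first list: 7:45 am–8:20 am.
7:45 am–8:20 am overlaps B on 7:45 am–8:20 am.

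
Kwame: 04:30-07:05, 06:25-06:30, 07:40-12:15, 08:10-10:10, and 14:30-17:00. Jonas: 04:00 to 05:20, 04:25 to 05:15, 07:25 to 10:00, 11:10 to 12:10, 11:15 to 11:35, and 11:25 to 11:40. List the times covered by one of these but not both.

04:00–04:30, 05:20–07:05, 07:25–07:40, 10:00–11:10, 12:10–12:15, 14:30–17:00

A, merged: 04:30–07:05, 07:40–12:15, 14:30–17:00.
B, merged: 04:00–05:20, 07:25–10:00, 11:10–12:10.
A \ B = 05:20–07:05, 10:00–11:10, 12:10–12:15, 14:30–17:00.
B \ A = 04:00–04:30, 07:25–07:40.
Union of the two gives the symmetric difference.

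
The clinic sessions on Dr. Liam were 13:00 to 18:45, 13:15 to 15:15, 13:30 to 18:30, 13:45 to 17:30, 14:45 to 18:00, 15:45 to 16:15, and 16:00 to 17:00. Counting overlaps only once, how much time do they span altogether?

5 h 45 min

Merged: 13:00–18:45.
Length: 5 h 45 min.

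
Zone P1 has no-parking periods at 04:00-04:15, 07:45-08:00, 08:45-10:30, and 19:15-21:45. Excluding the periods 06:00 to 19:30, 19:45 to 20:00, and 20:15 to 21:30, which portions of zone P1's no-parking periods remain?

04:00–04:15, 19:30–19:45, 20:00–20:15, 21:30–21:45

04:00–04:15 is untouched.
07:45–08:00 lies entirely inside B → drops out.
08:45–10:30 lies entirely inside B → drops out.
19:15–21:45 with B removed leaves 19:30–19:45, 20:00–20:15, 21:30–21:45.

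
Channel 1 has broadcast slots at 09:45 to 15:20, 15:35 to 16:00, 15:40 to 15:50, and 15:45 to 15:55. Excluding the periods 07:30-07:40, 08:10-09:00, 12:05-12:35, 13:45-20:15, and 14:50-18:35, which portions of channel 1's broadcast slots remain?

Merge the first list: 09:45–15:20, 15:35–16:00.
Merge the second list: 07:30–07:40, 08:10–09:00, 12:05–12:35, 13:45–20:15.
09:45–15:20 \ B = 09:45–12:05, 12:35–13:45.
15:35–16:00: entirely removed.

09:45–12:05, 12:35–13:45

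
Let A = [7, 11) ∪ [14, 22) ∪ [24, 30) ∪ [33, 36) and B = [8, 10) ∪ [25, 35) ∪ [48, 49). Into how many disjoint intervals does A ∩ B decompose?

A ∩ B = [8, 10), [25, 30), [33, 35).
That is 3 disjoint pieces.

3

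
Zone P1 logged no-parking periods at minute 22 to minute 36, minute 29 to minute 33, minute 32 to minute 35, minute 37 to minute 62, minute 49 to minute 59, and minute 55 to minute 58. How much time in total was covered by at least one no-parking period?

Merged: minute 22 to minute 36, minute 37 to minute 62.
Lengths: 14 minutes + 25 minutes = 39 minutes.

39 minutes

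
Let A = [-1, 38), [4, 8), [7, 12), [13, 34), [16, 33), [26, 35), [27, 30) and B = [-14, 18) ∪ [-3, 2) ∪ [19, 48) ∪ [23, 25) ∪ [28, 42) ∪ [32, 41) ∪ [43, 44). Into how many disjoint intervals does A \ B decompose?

1

Merge the first list: [-1, 38).
Merge the second list: [-14, 18), [19, 48).
A \ B = [18, 19).
That is 1 disjoint piece.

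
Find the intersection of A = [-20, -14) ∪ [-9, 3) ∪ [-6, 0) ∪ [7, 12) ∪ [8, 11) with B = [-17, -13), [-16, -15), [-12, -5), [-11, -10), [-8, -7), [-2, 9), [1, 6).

[-17, -14) ∪ [-9, -5) ∪ [-2, 3) ∪ [7, 9)

First set merges to [-20, -14), [-9, 3), [7, 12).
Second set merges to [-17, -13), [-12, -5), [-2, 9).
[-20, -14) ∩ B → [-17, -14).
[-9, 3) ∩ B → [-9, -5), [-2, 3).
[7, 12) ∩ B → [7, 9).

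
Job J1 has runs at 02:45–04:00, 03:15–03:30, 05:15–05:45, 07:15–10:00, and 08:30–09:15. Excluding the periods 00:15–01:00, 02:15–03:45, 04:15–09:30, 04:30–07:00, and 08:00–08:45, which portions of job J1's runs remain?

Merge the first list: 02:45–04:00, 05:15–05:45, 07:15–10:00.
Merge the second list: 00:15–01:00, 02:15–03:45, 04:15–09:30.
02:45–04:00 minus B → 03:45–04:00.
05:15–05:45: fully covered by B → removed.
07:15–10:00 minus B → 09:30–10:00.

03:45–04:00, 09:30–10:00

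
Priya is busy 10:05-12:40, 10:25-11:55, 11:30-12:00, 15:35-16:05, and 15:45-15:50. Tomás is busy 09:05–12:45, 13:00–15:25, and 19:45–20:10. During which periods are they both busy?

Merge the first list: 10:05–12:40, 15:35–16:05.
10:05–12:40 overlaps B on 10:05–12:40.
15:35–16:05 falls entirely outside B.

10:05–12:40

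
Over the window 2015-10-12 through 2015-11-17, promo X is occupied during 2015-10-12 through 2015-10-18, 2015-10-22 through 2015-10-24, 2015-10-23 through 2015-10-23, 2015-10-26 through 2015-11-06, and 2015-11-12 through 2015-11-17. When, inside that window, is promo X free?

2015-10-19 through 2015-10-21, 2015-10-25 through 2015-10-25, 2015-11-07 through 2015-11-11

The merged coverage is 2015-10-12 through 2015-10-18, 2015-10-22 through 2015-10-24, 2015-10-26 through 2015-11-06, 2015-11-12 through 2015-11-17.
Gaps within 2015-10-12 through 2015-11-17: 2015-10-19 through 2015-10-21, 2015-10-25 through 2015-10-25, 2015-11-07 through 2015-11-11.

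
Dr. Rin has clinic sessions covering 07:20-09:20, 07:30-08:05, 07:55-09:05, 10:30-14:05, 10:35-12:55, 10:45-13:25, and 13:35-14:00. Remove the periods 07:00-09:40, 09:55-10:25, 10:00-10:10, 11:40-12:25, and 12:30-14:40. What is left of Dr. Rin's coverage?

Merge the first list: 07:20-09:20, 10:30-14:05.
Merge the second list: 07:00-09:40, 09:55-10:25, 11:40-12:25, 12:30-14:40.
07:20-09:20: entirely removed.
10:30-14:05 \ B = 10:30-11:40, 12:25-12:30.

10:30-11:40, 12:25-12:30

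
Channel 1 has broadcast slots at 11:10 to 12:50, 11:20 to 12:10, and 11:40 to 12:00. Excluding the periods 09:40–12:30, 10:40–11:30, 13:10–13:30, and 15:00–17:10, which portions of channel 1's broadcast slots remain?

First set merges to 11:10–12:50.
Second set merges to 09:40–12:30, 13:10–13:30, 15:00–17:10.
11:10–12:50 with B removed leaves 12:30–12:50.

12:30–12:50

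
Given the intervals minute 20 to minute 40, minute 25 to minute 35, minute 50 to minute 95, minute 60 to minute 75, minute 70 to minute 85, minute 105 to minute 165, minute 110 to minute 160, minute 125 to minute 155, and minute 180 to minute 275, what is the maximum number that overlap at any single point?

Walk the sorted start/end points keeping a running depth.
The depth first hits 3 at minute 70.

3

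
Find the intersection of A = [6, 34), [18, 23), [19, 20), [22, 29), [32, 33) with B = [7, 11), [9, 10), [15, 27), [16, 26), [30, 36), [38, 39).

[7, 11) ∪ [15, 27) ∪ [30, 34)

First set merges to [6, 34).
Second set merges to [7, 11), [15, 27), [30, 36), [38, 39).
[6, 34) meets the second set on [7, 11), [15, 27), [30, 34).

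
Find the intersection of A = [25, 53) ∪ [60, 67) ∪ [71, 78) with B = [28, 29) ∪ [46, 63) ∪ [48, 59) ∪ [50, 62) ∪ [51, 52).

[28, 29) ∪ [46, 53) ∪ [60, 63)

Second set merges to [28, 29), [46, 63).
[25, 53) overlaps B on [28, 29), [46, 53).
[60, 67) overlaps B on [60, 63).
[71, 78) falls entirely outside B.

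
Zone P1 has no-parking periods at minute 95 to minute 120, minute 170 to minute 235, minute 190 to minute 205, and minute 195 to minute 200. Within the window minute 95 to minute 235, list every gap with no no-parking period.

After merging, the occupied span is minute 95 to minute 120, minute 170 to minute 235.
Uncovered inside minute 95 to minute 235: minute 120 to minute 170.

minute 120 to minute 170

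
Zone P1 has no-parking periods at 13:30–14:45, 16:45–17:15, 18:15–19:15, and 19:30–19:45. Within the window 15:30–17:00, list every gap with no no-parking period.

Covered (merged): 13:30–14:45, 16:45–17:15, 18:15–19:15, 19:30–19:45.
Gaps within 15:30–17:00: 15:30–16:45.

15:30–16:45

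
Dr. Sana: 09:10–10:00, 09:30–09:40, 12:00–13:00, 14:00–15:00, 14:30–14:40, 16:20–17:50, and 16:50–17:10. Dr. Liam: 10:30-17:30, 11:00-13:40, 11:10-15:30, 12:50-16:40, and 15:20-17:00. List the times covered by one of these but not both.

09:10–10:00, 10:30–12:00, 13:00–14:00, 15:00–16:20, 17:30–17:50

First set merges to 09:10–10:00, 12:00–13:00, 14:00–15:00, 16:20–17:50.
Second set merges to 10:30–17:30.
Only in the first: 09:10–10:00, 17:30–17:50.
Only in the second: 10:30–12:00, 13:00–14:00, 15:00–16:20.
Together these are the periods covered by exactly one.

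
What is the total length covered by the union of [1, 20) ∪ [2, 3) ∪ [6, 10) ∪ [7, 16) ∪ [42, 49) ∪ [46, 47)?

Merged: [1, 20), [42, 49).
Lengths: 19 + 7 = 26.

26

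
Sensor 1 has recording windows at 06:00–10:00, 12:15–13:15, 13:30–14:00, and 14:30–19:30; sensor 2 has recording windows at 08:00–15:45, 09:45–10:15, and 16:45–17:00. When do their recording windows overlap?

Second set merges to 08:00–15:45, 16:45–17:00.
06:00–10:00 overlaps B on 08:00–10:00.
12:15–13:15 overlaps B on 12:15–13:15.
13:30–14:00 overlaps B on 13:30–14:00.
14:30–19:30 overlaps B on 14:30–15:45, 16:45–17:00.

08:00–10:00, 12:15–13:15, 13:30–14:00, 14:30–15:45, 16:45–17:00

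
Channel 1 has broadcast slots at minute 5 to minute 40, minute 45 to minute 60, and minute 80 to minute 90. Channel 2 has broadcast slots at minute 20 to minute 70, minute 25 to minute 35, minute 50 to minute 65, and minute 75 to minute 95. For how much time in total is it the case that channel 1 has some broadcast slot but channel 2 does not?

B, merged: minute 20 to minute 70, minute 75 to minute 95.
A \ B = minute 5 to minute 20.
Total: 15 minutes.

15 minutes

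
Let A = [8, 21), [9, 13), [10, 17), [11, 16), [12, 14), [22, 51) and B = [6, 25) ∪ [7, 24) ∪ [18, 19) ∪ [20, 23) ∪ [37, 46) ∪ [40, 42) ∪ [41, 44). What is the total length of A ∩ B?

25

First set merges to [8, 21), [22, 51).
Second set merges to [6, 25), [37, 46).
A ∩ B = [8, 21), [22, 25), [37, 46).
Total: 13 + 3 + 9 = 25.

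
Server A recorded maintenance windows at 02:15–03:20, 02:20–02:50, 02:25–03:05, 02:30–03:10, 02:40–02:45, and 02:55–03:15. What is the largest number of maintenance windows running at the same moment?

5

Walk the sorted start/end points keeping a running depth.
The depth first hits 5 at 02:40.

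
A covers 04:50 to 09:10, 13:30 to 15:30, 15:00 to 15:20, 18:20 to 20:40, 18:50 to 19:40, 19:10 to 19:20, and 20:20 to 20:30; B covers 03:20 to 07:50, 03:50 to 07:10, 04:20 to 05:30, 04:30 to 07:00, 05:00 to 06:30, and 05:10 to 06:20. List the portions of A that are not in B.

Merge the first list: 04:50–09:10, 13:30–15:30, 18:20–20:40.
Merge the second list: 03:20–07:50.
04:50–09:10 minus B → 07:50–09:10.
13:30–15:30: no B overlap → unchanged.
18:20–20:40: no B overlap → unchanged.

07:50–09:10, 13:30–15:30, 18:20–20:40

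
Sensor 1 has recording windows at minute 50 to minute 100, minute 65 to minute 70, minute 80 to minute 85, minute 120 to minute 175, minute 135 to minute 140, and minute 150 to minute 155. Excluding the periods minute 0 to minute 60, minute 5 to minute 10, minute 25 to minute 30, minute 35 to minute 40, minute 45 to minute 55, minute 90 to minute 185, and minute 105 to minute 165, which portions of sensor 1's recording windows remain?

minute 60 to minute 90

First set merges to minute 50 to minute 100, minute 120 to minute 175.
Second set merges to minute 0 to minute 60, minute 90 to minute 185.
minute 50 to minute 100 with B removed leaves minute 60 to minute 90.
minute 120 to minute 175 lies entirely inside B → drops out.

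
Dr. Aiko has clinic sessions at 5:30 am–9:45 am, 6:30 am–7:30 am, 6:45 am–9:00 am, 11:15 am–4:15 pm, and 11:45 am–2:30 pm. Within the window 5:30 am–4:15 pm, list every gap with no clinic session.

The merged coverage is 5:30 am–9:45 am, 11:15 am–4:15 pm.
Uncovered inside 5:30 am–4:15 pm: 9:45 am–11:15 am.

9:45 am–11:15 am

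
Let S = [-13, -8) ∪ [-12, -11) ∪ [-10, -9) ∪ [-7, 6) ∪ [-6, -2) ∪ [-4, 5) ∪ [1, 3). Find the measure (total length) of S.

18

Merged: [-13, -8), [-7, 6).
Lengths: 5 + 13 = 18.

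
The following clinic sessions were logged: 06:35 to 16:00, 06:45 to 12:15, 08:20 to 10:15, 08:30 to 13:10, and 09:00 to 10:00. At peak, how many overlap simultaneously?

5

At 09:00, 5 of the intervals are simultaneously active.
No point has more.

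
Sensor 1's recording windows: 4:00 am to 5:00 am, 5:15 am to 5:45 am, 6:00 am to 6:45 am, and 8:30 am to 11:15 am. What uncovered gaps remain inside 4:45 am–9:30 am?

5:00 am–5:15 am, 5:45 am–6:00 am, 6:45 am–8:30 am

After merging, the occupied span is 4:00 am–5:00 am, 5:15 am–5:45 am, 6:00 am–6:45 am, 8:30 am–11:15 am.
Complement within 4:45 am–9:30 am: 5:00 am–5:15 am, 5:45 am–6:00 am, 6:45 am–8:30 am.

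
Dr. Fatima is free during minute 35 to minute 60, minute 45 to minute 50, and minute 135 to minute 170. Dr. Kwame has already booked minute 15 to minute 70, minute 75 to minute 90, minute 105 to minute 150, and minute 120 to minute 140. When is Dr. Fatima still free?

minute 150 to minute 170

First set merges to minute 35 to minute 60, minute 135 to minute 170.
Second set merges to minute 15 to minute 70, minute 75 to minute 90, minute 105 to minute 150.
minute 35 to minute 60 lies entirely inside B → drops out.
minute 135 to minute 170 with B removed leaves minute 150 to minute 170.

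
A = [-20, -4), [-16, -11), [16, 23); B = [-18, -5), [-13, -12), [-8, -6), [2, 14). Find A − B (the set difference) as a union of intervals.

[-20, -18) ∪ [-5, -4) ∪ [16, 23)

Merge the first list: [-20, -4), [16, 23).
Merge the second list: [-18, -5), [2, 14).
[-20, -4) minus B → [-20, -18), [-5, -4).
[16, 23): no B overlap → unchanged.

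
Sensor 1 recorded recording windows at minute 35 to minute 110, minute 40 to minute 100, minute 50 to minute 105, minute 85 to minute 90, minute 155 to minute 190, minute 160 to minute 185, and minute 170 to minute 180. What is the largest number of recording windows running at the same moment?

4

At minute 85, 4 of the intervals are simultaneously active.
No point has more.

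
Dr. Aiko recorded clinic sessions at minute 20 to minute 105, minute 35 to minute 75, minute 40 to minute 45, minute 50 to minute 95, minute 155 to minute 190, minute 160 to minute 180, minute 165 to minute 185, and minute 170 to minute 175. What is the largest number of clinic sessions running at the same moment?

Walk the sorted start/end points keeping a running depth.
The depth first hits 4 at minute 170.

4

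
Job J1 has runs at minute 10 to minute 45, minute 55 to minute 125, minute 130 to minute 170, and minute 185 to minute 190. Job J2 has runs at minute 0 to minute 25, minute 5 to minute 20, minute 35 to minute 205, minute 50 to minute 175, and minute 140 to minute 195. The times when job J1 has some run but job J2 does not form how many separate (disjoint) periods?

1

Merge the second list: minute 0 to minute 25, minute 35 to minute 205.
A \ B = minute 25 to minute 35.
That is 1 disjoint piece.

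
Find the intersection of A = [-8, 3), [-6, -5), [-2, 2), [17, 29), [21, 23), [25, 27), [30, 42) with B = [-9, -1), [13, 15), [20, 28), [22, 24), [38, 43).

[-8, -1) ∪ [20, 28) ∪ [38, 42)

First set merges to [-8, 3), [17, 29), [30, 42).
Second set merges to [-9, -1), [13, 15), [20, 28), [38, 43).
[-8, 3) overlaps B on [-8, -1).
[17, 29) overlaps B on [20, 28).
[30, 42) overlaps B on [38, 42).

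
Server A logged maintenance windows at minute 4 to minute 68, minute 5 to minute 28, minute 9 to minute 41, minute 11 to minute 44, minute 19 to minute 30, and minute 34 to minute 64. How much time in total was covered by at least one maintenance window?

Merged: minute 4 to minute 68.
Length: 64 minutes.

64 minutes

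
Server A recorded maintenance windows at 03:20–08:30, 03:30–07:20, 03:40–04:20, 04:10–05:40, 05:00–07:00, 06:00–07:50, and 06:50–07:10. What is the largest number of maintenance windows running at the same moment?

5

Walk the sorted start/end points keeping a running depth.
The depth first hits 5 at 06:50.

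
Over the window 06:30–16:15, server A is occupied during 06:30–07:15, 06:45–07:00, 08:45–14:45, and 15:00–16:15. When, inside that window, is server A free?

07:15–08:45, 14:45–15:00

The merged coverage is 06:30–07:15, 08:45–14:45, 15:00–16:15.
Gaps within 06:30–16:15: 07:15–08:45, 14:45–15:00.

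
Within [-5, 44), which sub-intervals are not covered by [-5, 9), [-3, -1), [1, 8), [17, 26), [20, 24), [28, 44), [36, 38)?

[9, 17) ∪ [26, 28)

Covered (merged): [-5, 9), [17, 26), [28, 44).
Uncovered inside [-5, 44): [9, 17), [26, 28).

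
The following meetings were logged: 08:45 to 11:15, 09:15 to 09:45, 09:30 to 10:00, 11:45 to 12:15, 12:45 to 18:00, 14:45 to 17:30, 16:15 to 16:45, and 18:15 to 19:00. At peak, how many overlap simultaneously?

At 09:30, 3 of the intervals are simultaneously active.
No point has more.

3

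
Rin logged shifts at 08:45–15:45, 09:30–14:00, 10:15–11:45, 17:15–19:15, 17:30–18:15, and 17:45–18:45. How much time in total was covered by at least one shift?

Merged: 08:45-15:45, 17:15-19:15.
Lengths: 7 h + 2 h = 9 h.

9 h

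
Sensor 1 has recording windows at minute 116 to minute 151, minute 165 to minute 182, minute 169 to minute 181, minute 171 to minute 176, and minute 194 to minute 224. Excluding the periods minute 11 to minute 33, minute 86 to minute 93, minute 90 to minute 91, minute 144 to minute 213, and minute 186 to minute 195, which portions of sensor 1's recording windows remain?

First set merges to minute 116 to minute 151, minute 165 to minute 182, minute 194 to minute 224.
Second set merges to minute 11 to minute 33, minute 86 to minute 93, minute 144 to minute 213.
minute 116 to minute 151 minus B → minute 116 to minute 144.
minute 165 to minute 182: fully covered by B → removed.
minute 194 to minute 224 minus B → minute 213 to minute 224.

minute 116 to minute 144, minute 213 to minute 224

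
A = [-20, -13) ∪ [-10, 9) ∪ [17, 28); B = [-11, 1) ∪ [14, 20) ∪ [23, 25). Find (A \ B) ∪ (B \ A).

A but not B: [-20, -13), [1, 9), [20, 23), [25, 28).
B but not A: [-11, -10), [14, 17).
Combining gives A △ B.

[-20, -13) ∪ [-11, -10) ∪ [1, 9) ∪ [14, 17) ∪ [20, 23) ∪ [25, 28)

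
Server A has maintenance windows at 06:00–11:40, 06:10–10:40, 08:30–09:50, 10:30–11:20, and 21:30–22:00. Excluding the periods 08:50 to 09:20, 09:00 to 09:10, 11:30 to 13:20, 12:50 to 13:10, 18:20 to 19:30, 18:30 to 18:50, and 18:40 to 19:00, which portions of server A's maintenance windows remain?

A, merged: 06:00-11:40, 21:30-22:00.
B, merged: 08:50-09:20, 11:30-13:20, 18:20-19:30.
06:00-11:40 \ B = 06:00-08:50, 09:20-11:30.
21:30-22:00: nothing removed.

06:00-08:50, 09:20-11:30, 21:30-22:00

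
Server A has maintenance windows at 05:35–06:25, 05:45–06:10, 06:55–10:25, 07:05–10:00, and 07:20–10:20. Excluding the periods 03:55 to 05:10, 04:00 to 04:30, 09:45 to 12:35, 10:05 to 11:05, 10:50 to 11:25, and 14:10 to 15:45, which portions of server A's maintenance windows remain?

A, merged: 05:35–06:25, 06:55–10:25.
B, merged: 03:55–05:10, 09:45–12:35, 14:10–15:45.
05:35–06:25: nothing removed.
06:55–10:25 \ B = 06:55–09:45.

05:35–06:25, 06:55–09:45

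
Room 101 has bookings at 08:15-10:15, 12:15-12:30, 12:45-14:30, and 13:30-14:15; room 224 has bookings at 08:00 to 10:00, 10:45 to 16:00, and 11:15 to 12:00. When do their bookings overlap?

First set merges to 08:15–10:15, 12:15–12:30, 12:45–14:30.
Second set merges to 08:00–10:00, 10:45–16:00.
08:15–10:15 ∩ B → 08:15–10:00.
12:15–12:30 ∩ B → 12:15–12:30.
12:45–14:30 ∩ B → 12:45–14:30.

08:15–10:00, 12:15–12:30, 12:45–14:30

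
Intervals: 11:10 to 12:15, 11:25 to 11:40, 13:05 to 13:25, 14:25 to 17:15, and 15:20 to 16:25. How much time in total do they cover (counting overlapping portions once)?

4 h 15 min

Merged: 11:10–12:15, 13:05–13:25, 14:25–17:15.
Lengths: 1 h 5 min + 20 min + 2 h 50 min = 4 h 15 min.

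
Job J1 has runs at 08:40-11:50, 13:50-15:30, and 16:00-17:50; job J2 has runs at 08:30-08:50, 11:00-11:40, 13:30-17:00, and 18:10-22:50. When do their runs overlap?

08:40–11:50 overlaps B on 08:40–08:50, 11:00–11:40.
13:50–15:30 overlaps B on 13:50–15:30.
16:00–17:50 overlaps B on 16:00–17:00.

08:40–08:50, 11:00–11:40, 13:50–15:30, 16:00–17:00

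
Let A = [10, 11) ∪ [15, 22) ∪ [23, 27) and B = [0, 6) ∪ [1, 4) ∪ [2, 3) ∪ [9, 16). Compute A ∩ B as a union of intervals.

B, merged: [0, 6), [9, 16).
[10, 11) overlaps B on [10, 11).
[15, 22) overlaps B on [15, 16).
[23, 27) falls entirely outside B.

[10, 11) ∪ [15, 16)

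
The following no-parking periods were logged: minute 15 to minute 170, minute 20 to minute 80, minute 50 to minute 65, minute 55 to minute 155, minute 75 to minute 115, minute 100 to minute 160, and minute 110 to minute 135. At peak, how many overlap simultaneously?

At minute 110, 5 of the intervals are simultaneously active.
No point has more.

5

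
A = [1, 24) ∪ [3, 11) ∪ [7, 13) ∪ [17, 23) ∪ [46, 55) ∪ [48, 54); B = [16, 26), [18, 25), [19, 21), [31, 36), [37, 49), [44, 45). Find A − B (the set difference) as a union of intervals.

[1, 16) ∪ [49, 55)

Merge the first list: [1, 24), [46, 55).
Merge the second list: [16, 26), [31, 36), [37, 49).
[1, 24) minus B → [1, 16).
[46, 55) minus B → [49, 55).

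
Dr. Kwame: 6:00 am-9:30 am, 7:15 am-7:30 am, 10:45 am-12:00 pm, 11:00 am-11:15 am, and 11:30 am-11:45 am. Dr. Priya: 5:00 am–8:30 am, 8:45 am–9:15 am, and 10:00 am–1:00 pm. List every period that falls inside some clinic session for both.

6:00 am–8:30 am, 8:45 am–9:15 am, 10:45 am–12:00 pm

A, merged: 6:00 am–9:30 am, 10:45 am–12:00 pm.
6:00 am–9:30 am ∩ B → 6:00 am–8:30 am, 8:45 am–9:15 am.
10:45 am–12:00 pm ∩ B → 10:45 am–12:00 pm.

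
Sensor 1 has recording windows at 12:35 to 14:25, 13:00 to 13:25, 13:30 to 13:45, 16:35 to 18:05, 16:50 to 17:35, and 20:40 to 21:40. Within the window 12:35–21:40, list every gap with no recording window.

The merged coverage is 12:35–14:25, 16:35–18:05, 20:40–21:40.
Complement within 12:35–21:40: 14:25–16:35, 18:05–20:40.

14:25–16:35, 18:05–20:40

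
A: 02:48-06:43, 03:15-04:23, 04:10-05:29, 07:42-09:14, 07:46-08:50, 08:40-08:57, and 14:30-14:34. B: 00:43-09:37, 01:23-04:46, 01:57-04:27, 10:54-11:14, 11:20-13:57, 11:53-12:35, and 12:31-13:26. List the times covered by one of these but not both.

00:43–02:48, 06:43–07:42, 09:14–09:37, 10:54–11:14, 11:20–13:57, 14:30–14:34

First set merges to 02:48–06:43, 07:42–09:14, 14:30–14:34.
Second set merges to 00:43–09:37, 10:54–11:14, 11:20–13:57.
A but not B: 14:30–14:34.
B but not A: 00:43–02:48, 06:43–07:42, 09:14–09:37, 10:54–11:14, 11:20–13:57.
Combining gives A △ B.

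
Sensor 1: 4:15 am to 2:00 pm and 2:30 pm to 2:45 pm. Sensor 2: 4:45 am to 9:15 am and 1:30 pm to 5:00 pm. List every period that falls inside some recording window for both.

4:15 am–2:00 pm overlaps B on 4:45 am–9:15 am, 1:30 pm–2:00 pm.
2:30 pm–2:45 pm overlaps B on 2:30 pm–2:45 pm.

4:45 am–9:15 am, 1:30 pm–2:00 pm, 2:30 pm–2:45 pm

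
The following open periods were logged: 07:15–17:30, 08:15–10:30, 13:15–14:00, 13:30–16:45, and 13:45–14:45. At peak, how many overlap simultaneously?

Walk the sorted start/end points keeping a running depth.
The depth first hits 4 at 13:45.

4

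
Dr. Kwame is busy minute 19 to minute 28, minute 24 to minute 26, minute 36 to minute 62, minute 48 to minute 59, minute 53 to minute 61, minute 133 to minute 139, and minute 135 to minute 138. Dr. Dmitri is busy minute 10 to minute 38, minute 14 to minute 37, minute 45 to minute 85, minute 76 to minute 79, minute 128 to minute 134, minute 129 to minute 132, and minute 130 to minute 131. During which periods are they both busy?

First set merges to minute 19 to minute 28, minute 36 to minute 62, minute 133 to minute 139.
Second set merges to minute 10 to minute 38, minute 45 to minute 85, minute 128 to minute 134.
minute 19 to minute 28 overlaps B on minute 19 to minute 28.
minute 36 to minute 62 overlaps B on minute 36 to minute 38, minute 45 to minute 62.
minute 133 to minute 139 overlaps B on minute 133 to minute 134.

minute 19 to minute 28, minute 36 to minute 38, minute 45 to minute 62, minute 133 to minute 134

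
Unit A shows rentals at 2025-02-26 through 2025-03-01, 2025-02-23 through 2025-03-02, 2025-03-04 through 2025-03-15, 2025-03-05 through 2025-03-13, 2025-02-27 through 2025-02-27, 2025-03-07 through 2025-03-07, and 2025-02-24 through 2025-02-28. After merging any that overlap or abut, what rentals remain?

Sort by start: 2025-02-23 through 2025-03-02, 2025-02-24 through 2025-02-28, 2025-02-26 through 2025-03-01, 2025-02-27 through 2025-02-27, 2025-03-04 through 2025-03-15, 2025-03-05 through 2025-03-13, 2025-03-07 through 2025-03-07.
2025-02-24 through 2025-02-28 overlaps/touches 2025-02-23 through 2025-03-02 → extend to 2025-02-23 through 2025-03-02.
2025-02-26 through 2025-03-01 overlaps/touches 2025-02-23 through 2025-03-02 → extend to 2025-02-23 through 2025-03-02.
2025-02-27 through 2025-02-27 overlaps/touches 2025-02-23 through 2025-03-02 → extend to 2025-02-23 through 2025-03-02.
2025-03-04 through 2025-03-15 is disjoint → start new block.
2025-03-05 through 2025-03-13 overlaps/touches 2025-03-04 through 2025-03-15 → extend to 2025-03-04 through 2025-03-15.
2025-03-07 through 2025-03-07 overlaps/touches 2025-03-04 through 2025-03-15 → extend to 2025-03-04 through 2025-03-15.

2025-02-23 through 2025-03-02, 2025-03-04 through 2025-03-15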